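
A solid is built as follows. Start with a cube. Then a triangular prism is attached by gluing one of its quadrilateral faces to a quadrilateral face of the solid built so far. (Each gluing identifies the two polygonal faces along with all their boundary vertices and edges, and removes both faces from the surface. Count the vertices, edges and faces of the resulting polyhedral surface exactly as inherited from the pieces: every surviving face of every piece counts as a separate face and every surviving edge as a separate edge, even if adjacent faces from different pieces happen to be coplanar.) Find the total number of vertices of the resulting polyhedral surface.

10

A cube: V=8, E=12, F=6.
Attach a triangular prism (V=6, E=9, F=5) along a 4-gon: merge 4 vertices and 4 edges, delete both glued faces → V=10, E=17, F=9.
Check: V − E + F = 10 − 17 + 9 = 2.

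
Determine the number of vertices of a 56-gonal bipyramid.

A bipyramid over an n-gon has 2n triangular faces and n + 2 vertices: V = 56 + 2 = 58, E = 3·56 = 168, F = 2·56 = 112.
Check: V − E + F = 58 − 168 + 112 = 2.

58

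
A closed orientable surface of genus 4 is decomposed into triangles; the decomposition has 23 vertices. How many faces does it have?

58

χ = 2 − 2·4 = -6, and every face is a triangle so 3F = 2E.
V − E + F = -6 with E = 3F/2 gives 23 − (3/2 − 1)·F = -6, so F = 58 and E = 87.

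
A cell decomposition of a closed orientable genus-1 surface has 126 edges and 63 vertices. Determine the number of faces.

For a closed orientable surface of genus 1, χ = 2 − 2·1 = 0.
F = 0 − V + E = 0 − 63 + 126 = 63.

63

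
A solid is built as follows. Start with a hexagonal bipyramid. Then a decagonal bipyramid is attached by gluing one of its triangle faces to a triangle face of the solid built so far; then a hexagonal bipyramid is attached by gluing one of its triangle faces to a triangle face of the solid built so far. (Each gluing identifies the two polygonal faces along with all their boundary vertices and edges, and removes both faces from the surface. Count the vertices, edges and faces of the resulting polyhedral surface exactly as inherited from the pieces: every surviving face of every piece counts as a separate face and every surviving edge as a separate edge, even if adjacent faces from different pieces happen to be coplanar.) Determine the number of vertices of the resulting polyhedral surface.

A hexagonal bipyramid: V=8, E=18, F=12.
Attach a decagonal bipyramid (V=12, E=30, F=20) along a 3-gon: merge 3 vertices and 3 edges, delete both glued faces → V=17, E=45, F=30.
Attach a hexagonal bipyramid (V=8, E=18, F=12) along a 3-gon: merge 3 vertices and 3 edges, delete both glued faces → V=22, E=60, F=40.
Check: V − E + F = 22 − 60 + 40 = 2.

22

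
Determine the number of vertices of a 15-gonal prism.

30

A prism on an n-gon has two n-gon bases and n rectangular sides: V = 2·15 = 30, E = 3·15 = 45, F = 15 + 2 = 17.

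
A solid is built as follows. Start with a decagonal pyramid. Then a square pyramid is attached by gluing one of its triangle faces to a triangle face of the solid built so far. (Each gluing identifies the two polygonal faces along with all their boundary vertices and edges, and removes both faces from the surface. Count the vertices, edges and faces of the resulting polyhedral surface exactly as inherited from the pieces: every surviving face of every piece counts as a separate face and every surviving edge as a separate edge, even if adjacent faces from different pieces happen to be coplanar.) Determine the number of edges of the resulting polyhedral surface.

A decagonal pyramid: V=11, E=20, F=11.
Attach a square pyramid (V=5, E=8, F=5) along a 3-gon: merge 3 vertices and 3 edges, delete both glued faces → V=13, E=25, F=14.
Check: V − E + F = 13 − 25 + 14 = 2.

25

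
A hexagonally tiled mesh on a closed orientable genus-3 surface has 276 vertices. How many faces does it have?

140

χ = 2 − 2·3 = -4, and every face is a hexagon so 6F = 2E.
V − E + F = -4 with E = 6F/2 gives 276 − (6/2 − 1)·F = -4, so F = 140 and E = 420.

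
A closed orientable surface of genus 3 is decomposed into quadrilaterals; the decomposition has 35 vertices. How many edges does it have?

78

χ = 2 − 2·3 = -4, and every face is a square so 4F = 2E.
V − E + F = -4 with E = 4F/2 gives 35 − (4/2 − 1)·F = -4, so F = 39 and E = 78.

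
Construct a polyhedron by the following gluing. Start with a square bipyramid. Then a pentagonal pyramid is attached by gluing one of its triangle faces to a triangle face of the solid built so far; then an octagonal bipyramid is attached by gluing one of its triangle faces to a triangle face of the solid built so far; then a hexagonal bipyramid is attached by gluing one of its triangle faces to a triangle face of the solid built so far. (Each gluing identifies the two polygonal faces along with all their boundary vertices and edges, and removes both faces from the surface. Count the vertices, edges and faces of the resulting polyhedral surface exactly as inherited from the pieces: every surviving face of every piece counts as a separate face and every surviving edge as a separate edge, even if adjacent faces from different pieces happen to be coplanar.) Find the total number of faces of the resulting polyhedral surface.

A square bipyramid: V=6, E=12, F=8.
Attach a pentagonal pyramid (V=6, E=10, F=6) along a 3-gon: merge 3 vertices and 3 edges, delete both glued faces → V=9, E=19, F=12.
Attach an octagonal bipyramid (V=10, E=24, F=16) along a 3-gon: merge 3 vertices and 3 edges, delete both glued faces → V=16, E=40, F=26.
Attach a hexagonal bipyramid (V=8, E=18, F=12) along a 3-gon: merge 3 vertices and 3 edges, delete both glued faces → V=21, E=55, F=36.
Check: V − E + F = 21 − 55 + 36 = 2.

36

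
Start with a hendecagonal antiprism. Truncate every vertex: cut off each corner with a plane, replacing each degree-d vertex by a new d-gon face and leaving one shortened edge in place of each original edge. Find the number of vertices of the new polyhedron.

88

The base solid has V = 22, E = 44, F = 24.
Truncation replaces each original edge-end by a new vertex, so V′ = 2E = 88.
Each original edge survives, and each old vertex of degree d contributes d new edges; summing degrees gives Σd = 2E, so E′ = E + 2E = 3E = 132.
Each original face survives and each original vertex becomes one new face: F′ = F + V = 46.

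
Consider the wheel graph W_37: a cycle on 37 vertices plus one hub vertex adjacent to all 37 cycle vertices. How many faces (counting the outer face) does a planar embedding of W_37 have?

W_37 has V = 37 + 1 = 38 vertices and E = 2·37 = 74 edges.
By Euler's formula F = 2 − V + E = 2 − 38 + 74 = 38.

38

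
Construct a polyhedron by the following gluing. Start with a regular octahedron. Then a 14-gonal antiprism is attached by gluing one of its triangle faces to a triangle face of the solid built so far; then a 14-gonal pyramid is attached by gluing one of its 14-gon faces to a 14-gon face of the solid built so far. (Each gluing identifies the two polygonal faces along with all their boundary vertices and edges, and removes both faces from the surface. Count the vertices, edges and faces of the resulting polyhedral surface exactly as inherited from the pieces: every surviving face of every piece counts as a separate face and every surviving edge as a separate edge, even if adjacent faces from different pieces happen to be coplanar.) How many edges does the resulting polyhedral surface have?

A regular octahedron: V=6, E=12, F=8.
Attach a 14-gonal antiprism (V=28, E=56, F=30) along a 3-gon: merge 3 vertices and 3 edges, delete both glued faces → V=31, E=65, F=36.
Attach a 14-gonal pyramid (V=15, E=28, F=15) along a 14-gon: merge 14 vertices and 14 edges, delete both glued faces → V=32, E=79, F=49.
Check: V − E + F = 32 − 79 + 49 = 2.

79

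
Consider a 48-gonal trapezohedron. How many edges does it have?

The n-trapezohedron (dual of the n-antiprism) has V = 2·48 + 2 = 98, E = 4·48 = 192, F = 2·48 = 96.

192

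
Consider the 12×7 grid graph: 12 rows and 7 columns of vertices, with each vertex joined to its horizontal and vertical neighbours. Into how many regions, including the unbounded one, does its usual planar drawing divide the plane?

67

The grid has V = 12·7 = 84 vertices and E = 12·6 + 7·11 = 149 edges.
F = 2 − V + E = 2 − 84 + 149 = 67.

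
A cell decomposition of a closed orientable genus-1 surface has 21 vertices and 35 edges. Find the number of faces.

For a closed orientable surface of genus 1, χ = 2 − 2·1 = 0.
F = 0 − V + E = 0 − 21 + 35 = 14.

14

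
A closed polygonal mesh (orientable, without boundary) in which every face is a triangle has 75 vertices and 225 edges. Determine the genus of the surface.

Every face is a triangle and each edge borders two faces, so 3F = 2·225, giving F = 150.
χ = V − E + F = 75 − 225 + 150 = 0.
For a closed orientable surface χ = 2 − 2g, so g = (2 − (0))/2 = 1.

1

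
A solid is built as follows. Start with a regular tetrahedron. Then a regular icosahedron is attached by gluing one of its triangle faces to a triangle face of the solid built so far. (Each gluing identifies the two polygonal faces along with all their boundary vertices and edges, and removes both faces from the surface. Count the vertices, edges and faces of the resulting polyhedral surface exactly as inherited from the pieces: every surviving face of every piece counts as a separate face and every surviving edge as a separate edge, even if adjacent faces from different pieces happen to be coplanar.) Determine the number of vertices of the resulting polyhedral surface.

13

A regular tetrahedron: V=4, E=6, F=4.
Attach a regular icosahedron (V=12, E=30, F=20) along a 3-gon: merge 3 vertices and 3 edges, delete both glued faces → V=13, E=33, F=22.
Check: V − E + F = 13 − 33 + 22 = 2.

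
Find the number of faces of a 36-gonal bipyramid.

72

A bipyramid over an n-gon has 2n triangular faces and n + 2 vertices: V = 36 + 2 = 38, E = 3·36 = 108, F = 2·36 = 72.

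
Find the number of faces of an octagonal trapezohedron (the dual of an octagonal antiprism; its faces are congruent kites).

The n-trapezohedron (dual of the n-antiprism) has V = 2·8 + 2 = 18, E = 4·8 = 32, F = 2·8 = 16.

16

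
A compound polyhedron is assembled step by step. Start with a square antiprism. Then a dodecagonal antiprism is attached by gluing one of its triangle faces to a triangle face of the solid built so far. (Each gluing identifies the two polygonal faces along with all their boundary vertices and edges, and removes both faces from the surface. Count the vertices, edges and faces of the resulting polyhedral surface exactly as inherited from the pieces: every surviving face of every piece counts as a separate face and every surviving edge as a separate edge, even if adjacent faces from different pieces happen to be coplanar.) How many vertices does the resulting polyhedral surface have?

29

A square antiprism: V=8, E=16, F=10.
Attach a dodecagonal antiprism (V=24, E=48, F=26) along a 3-gon: merge 3 vertices and 3 edges, delete both glued faces → V=29, E=61, F=34.
Check: V − E + F = 29 − 61 + 34 = 2.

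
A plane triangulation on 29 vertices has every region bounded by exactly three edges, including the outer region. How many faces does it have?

In a plane triangulation 3F = 2E and V − E + F = 2, so F = 2V − 4 = 2·29 − 4 = 54.

54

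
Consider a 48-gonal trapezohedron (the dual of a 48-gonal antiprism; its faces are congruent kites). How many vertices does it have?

The n-trapezohedron (dual of the n-antiprism) has V = 2·48 + 2 = 98, E = 4·48 = 192, F = 2·48 = 96.
Check: V − E + F = 98 − 192 + 96 = 2.

98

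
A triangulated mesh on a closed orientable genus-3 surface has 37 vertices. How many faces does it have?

82

χ = 2 − 2·3 = -4, and every face is a triangle so 3F = 2E.
V − E + F = -4 with E = 3F/2 gives 37 − (3/2 − 1)·F = -4, so F = 82 and E = 123.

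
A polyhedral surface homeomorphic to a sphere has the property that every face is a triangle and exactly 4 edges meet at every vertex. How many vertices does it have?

Each face has 3 edges and each edge borders two faces, so 2E = 3F.
Each vertex has degree 4, so 4V = 2E and hence V = 3F/4.
Euler: V − E + F = 2 ⇒ (3F/4) − (3F/2) + F = 2.
Multiply by 8: (6 − 12 + 8)F = 16, i.e. 2F = 16.
So F = 8, E = 3·8/2 = 12, V = 3·8/4 = 6.

6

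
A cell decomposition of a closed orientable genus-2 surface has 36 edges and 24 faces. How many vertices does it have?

10

For a closed orientable surface of genus 2, χ = 2 − 2·2 = -2.
V = -2 + E − F = -2 + 36 − 24 = 10.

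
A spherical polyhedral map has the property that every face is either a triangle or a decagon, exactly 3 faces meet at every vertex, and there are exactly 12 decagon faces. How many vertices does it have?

Let x be the number of triangles; then F = 12 + x.
Edge–face incidences: 2E = 10·12 + 3·x = 120 + 3x.
Every vertex has degree 3, so 3V = 2E.
Euler: V − E + F = 2 ⇒ (2E)/3 − E + (12 + x) = 2.
Multiply by 6: 2·(2E) − 3·(2E) + 6·(12 + x) = 12, i.e. 72 + 6x − (120 + 3x) = 12.
Collecting terms: 3x − 48 = 12, so 3x = 60, so x = 20.
Then 2E = 120 + 3·20 = 180, so E = 90, V = 2E/3 = 60, F = 12 + 20 = 32.

60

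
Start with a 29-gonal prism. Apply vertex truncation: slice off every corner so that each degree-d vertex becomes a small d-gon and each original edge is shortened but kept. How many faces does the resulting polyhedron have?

The base solid has V = 58, E = 87, F = 31.
Truncation replaces each original edge-end by a new vertex, so V′ = 2E = 174.
Each original edge survives, and each old vertex of degree d contributes d new edges; summing degrees gives Σd = 2E, so E′ = E + 2E = 3E = 261.
Each original face survives and each original vertex becomes one new face: F′ = F + V = 89.

89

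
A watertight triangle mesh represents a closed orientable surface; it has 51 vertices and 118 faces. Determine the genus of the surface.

5

Every face is a triangle, so 2E = 3·118 = 354, giving E = 177.
χ = V − E + F = 51 − 177 + 118 = -8.
For a closed orientable surface χ = 2 − 2g, so g = (2 − (-8))/2 = 5.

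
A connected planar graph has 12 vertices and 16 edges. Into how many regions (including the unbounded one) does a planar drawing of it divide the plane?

6

Euler's formula for a connected plane graph: V − E + F = 2, so F = 2 − 12 + 16 = 6.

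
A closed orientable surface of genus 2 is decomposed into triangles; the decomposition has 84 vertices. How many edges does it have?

χ = 2 − 2·2 = -2, and every face is a triangle so 3F = 2E.
V − E + F = -2 with E = 3F/2 gives 84 − (3/2 − 1)·F = -2, so F = 172 and E = 258.

258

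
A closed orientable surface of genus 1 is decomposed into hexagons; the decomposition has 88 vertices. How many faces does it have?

χ = 2 − 2·1 = 0, and every face is a hexagon so 6F = 2E.
V − E + F = 0 with E = 6F/2 gives 88 − (6/2 − 1)·F = 0, so F = 44 and E = 132.

44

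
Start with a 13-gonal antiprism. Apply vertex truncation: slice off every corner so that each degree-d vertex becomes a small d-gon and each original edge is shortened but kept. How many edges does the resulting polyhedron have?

156

The base solid has V = 26, E = 52, F = 28.
Truncation replaces each original edge-end by a new vertex, so V′ = 2E = 104.
Each original edge survives, and each old vertex of degree d contributes d new edges; summing degrees gives Σd = 2E, so E′ = E + 2E = 3E = 156.
Each original face survives and each original vertex becomes one new face: F′ = F + V = 54.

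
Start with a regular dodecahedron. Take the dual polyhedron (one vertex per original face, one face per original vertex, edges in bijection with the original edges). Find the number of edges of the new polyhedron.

The base solid has V = 20, E = 30, F = 12.
The dual swaps V and F and preserves E: V′ = F = 12, E′ = E = 30, F′ = V = 20.

30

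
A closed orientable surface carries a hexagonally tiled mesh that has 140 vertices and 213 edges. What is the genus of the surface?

Every face is a hexagon and each edge borders two faces, so 6F = 2·213, giving F = 71.
χ = V − E + F = 140 − 213 + 71 = -2.
For a closed orientable surface χ = 2 − 2g, so g = (2 − (-2))/2 = 2.

2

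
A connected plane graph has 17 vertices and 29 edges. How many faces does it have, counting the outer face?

Euler's formula for a connected plane graph: V − E + F = 2, so F = 2 − 17 + 29 = 14.

14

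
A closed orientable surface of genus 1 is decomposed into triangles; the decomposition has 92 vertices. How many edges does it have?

χ = 2 − 2·1 = 0, and every face is a triangle so 3F = 2E.
V − E + F = 0 with E = 3F/2 gives 92 − (3/2 − 1)·F = 0, so F = 184 and E = 276.

276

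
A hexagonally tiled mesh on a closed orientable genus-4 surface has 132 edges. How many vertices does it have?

82

χ = 2 − 2·4 = -6, and every face is a hexagon so 6F = 2E.
F = 2E/6 = 44. Then V = -6 + E − F = -6 + 132 − 44 = 82.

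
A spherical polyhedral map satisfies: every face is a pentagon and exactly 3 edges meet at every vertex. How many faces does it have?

Each face has 5 edges and each edge borders two faces, so 2E = 5F.
Each vertex has degree 3, so 3V = 2E and hence V = 5F/3.
Euler: V − E + F = 2 ⇒ (5F/3) − (5F/2) + F = 2.
Multiply by 6: (10 − 15 + 6)F = 12, i.e. 1F = 12.
So F = 12, E = 5·12/2 = 30, V = 5·12/3 = 20.

12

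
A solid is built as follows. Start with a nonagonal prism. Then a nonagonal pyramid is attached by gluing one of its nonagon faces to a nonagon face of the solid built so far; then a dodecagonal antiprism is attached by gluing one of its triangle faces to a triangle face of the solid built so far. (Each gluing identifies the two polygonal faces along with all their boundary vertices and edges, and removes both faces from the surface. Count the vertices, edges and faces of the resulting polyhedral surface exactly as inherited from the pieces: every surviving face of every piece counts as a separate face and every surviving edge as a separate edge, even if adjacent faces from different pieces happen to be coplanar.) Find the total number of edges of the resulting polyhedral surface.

A nonagonal prism: V=18, E=27, F=11.
Attach a nonagonal pyramid (V=10, E=18, F=10) along a 9-gon: merge 9 vertices and 9 edges, delete both glued faces → V=19, E=36, F=19.
Attach a dodecagonal antiprism (V=24, E=48, F=26) along a 3-gon: merge 3 vertices and 3 edges, delete both glued faces → V=40, E=81, F=43.
Check: V − E + F = 40 − 81 + 43 = 2.

81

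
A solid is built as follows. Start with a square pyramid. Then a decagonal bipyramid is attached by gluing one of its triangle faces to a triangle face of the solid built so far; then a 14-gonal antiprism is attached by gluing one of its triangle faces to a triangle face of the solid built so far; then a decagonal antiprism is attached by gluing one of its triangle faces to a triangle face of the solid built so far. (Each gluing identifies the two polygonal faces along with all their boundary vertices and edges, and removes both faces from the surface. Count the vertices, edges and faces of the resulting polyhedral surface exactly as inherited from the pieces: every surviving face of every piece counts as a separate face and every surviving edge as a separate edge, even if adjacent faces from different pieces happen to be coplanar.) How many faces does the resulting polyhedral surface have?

71

A square pyramid: V=5, E=8, F=5.
Attach a decagonal bipyramid (V=12, E=30, F=20) along a 3-gon: merge 3 vertices and 3 edges, delete both glued faces → V=14, E=35, F=23.
Attach a 14-gonal antiprism (V=28, E=56, F=30) along a 3-gon: merge 3 vertices and 3 edges, delete both glued faces → V=39, E=88, F=51.
Attach a decagonal antiprism (V=20, E=40, F=22) along a 3-gon: merge 3 vertices and 3 edges, delete both glued faces → V=56, E=125, F=71.
Check: V − E + F = 56 − 125 + 71 = 2.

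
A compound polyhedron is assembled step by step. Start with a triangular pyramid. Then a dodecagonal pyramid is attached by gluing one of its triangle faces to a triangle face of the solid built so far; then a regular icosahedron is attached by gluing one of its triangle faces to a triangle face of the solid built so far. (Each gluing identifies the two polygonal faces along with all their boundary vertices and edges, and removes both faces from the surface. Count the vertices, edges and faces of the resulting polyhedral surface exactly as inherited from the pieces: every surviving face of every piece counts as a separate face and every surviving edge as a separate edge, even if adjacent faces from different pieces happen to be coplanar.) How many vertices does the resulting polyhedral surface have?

A triangular pyramid: V=4, E=6, F=4.
Attach a dodecagonal pyramid (V=13, E=24, F=13) along a 3-gon: merge 3 vertices and 3 edges, delete both glued faces → V=14, E=27, F=15.
Attach a regular icosahedron (V=12, E=30, F=20) along a 3-gon: merge 3 vertices and 3 edges, delete both glued faces → V=23, E=54, F=33.
Check: V − E + F = 23 − 54 + 33 = 2.

23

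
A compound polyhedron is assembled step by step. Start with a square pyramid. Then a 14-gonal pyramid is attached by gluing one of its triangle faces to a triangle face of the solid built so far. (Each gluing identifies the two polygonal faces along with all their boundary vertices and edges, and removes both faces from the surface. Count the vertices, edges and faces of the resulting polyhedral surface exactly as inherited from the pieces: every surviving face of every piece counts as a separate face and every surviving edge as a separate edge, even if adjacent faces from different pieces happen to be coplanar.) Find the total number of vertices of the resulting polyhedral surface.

17

A square pyramid: V=5, E=8, F=5.
Attach a 14-gonal pyramid (V=15, E=28, F=15) along a 3-gon: merge 3 vertices and 3 edges, delete both glued faces → V=17, E=33, F=18.
Check: V − E + F = 17 − 33 + 18 = 2.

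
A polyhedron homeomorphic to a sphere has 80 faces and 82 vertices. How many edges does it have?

160

Here V − E + F = 2.
E = V + F − (2) = 82 + 80 − (2) = 160.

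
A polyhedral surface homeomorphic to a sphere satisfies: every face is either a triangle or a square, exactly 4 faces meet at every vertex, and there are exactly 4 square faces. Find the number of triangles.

8

Let x be the number of triangles; then F = 4 + x.
Edge–face incidences: 2E = 4·4 + 3·x = 16 + 3x.
Every vertex has degree 4, so 4V = 2E.
Euler: V − E + F = 2 ⇒ (2E)/4 − E + (4 + x) = 2.
Multiply by 8: 2·(2E) − 4·(2E) + 8·(4 + x) = 16, i.e. 32 + 8x − 2·(16 + 3x) = 16.
Collecting terms: 2x = 16, so x = 8.
Then 2E = 16 + 3·8 = 40, so E = 20, V = 2E/4 = 10, F = 4 + 8 = 12.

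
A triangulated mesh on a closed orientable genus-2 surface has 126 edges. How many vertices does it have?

χ = 2 − 2·2 = -2, and every face is a triangle so 3F = 2E.
F = 2E/3 = 84. Then V = -2 + E − F = -2 + 126 − 84 = 40.

40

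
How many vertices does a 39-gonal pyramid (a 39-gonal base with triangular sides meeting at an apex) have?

40

A pyramid on an n-gon base has one n-gon and n triangles: V = 39 + 1 = 40, E = 2·39 = 78, F = 39 + 1 = 40.
Check: V − E + F = 40 − 78 + 40 = 2.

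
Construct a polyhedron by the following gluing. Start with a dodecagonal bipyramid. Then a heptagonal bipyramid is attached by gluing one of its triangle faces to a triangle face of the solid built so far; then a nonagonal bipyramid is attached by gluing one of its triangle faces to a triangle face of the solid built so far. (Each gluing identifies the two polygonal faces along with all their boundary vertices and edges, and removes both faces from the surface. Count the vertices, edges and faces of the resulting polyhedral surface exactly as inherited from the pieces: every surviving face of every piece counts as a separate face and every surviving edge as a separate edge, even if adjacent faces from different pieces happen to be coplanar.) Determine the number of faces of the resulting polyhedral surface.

52

A dodecagonal bipyramid: V=14, E=36, F=24.
Attach a heptagonal bipyramid (V=9, E=21, F=14) along a 3-gon: merge 3 vertices and 3 edges, delete both glued faces → V=20, E=54, F=36.
Attach a nonagonal bipyramid (V=11, E=27, F=18) along a 3-gon: merge 3 vertices and 3 edges, delete both glued faces → V=28, E=78, F=52.
Check: V − E + F = 28 − 78 + 52 = 2.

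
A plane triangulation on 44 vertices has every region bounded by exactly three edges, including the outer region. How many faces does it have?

In a plane triangulation 3F = 2E and V − E + F = 2, so F = 2V − 4 = 2·44 − 4 = 84.

84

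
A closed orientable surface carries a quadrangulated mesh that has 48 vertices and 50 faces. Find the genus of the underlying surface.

2

Every face is a square, so 2E = 4·50 = 200, giving E = 100.
χ = V − E + F = 48 − 100 + 50 = -2.
For a closed orientable surface χ = 2 − 2g, so g = (2 − (-2))/2 = 2.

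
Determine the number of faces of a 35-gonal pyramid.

A pyramid on an n-gon base has one n-gon and n triangles: V = 35 + 1 = 36, E = 2·35 = 70, F = 35 + 1 = 36.
Check: V − E + F = 36 − 70 + 36 = 2.

36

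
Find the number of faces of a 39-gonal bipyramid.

A bipyramid over an n-gon has 2n triangular faces and n + 2 vertices: V = 39 + 2 = 41, E = 3·39 = 117, F = 2·39 = 78.

78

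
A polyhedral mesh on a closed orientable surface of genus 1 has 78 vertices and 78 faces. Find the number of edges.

For a closed orientable surface of genus 1, χ = 2 − 2·1 = 0.
E = V + F − (0) = 78 + 78 − (0) = 156.

156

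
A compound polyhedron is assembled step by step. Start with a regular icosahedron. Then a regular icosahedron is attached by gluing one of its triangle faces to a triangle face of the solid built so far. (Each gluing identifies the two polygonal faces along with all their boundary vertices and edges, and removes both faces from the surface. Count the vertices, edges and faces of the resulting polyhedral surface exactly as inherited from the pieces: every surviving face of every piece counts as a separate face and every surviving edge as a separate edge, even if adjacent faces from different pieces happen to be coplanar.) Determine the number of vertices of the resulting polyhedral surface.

21

A regular icosahedron: V=12, E=30, F=20.
Attach a regular icosahedron (V=12, E=30, F=20) along a 3-gon: merge 3 vertices and 3 edges, delete both glued faces → V=21, E=57, F=38.
Check: V − E + F = 21 − 57 + 38 = 2.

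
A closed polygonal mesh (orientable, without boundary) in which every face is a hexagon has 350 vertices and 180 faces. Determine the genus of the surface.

Every face is a hexagon, so 2E = 6·180 = 1080, giving E = 540.
χ = V − E + F = 350 − 540 + 180 = -10.
For a closed orientable surface χ = 2 − 2g, so g = (2 − (-10))/2 = 6.

6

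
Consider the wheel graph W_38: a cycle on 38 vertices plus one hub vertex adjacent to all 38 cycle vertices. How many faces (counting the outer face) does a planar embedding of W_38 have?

W_38 has V = 38 + 1 = 39 vertices and E = 2·38 = 76 edges.
By Euler's formula F = 2 − V + E = 2 − 39 + 76 = 39.

39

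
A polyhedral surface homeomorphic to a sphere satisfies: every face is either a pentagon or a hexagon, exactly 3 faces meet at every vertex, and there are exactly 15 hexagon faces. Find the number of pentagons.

12

Let x be the number of pentagons; then F = 15 + x.
Edge–face incidences: 2E = 6·15 + 5·x = 90 + 5x.
Every vertex has degree 3, so 3V = 2E.
Euler: V − E + F = 2 ⇒ (2E)/3 − E + (15 + x) = 2.
Multiply by 6: 2·(2E) − 3·(2E) + 6·(15 + x) = 12, i.e. 90 + 6x − (90 + 5x) = 12.
Collecting terms: x = 12.
Then 2E = 90 + 5·12 = 150, so E = 75, V = 2E/3 = 50, F = 15 + 12 = 27.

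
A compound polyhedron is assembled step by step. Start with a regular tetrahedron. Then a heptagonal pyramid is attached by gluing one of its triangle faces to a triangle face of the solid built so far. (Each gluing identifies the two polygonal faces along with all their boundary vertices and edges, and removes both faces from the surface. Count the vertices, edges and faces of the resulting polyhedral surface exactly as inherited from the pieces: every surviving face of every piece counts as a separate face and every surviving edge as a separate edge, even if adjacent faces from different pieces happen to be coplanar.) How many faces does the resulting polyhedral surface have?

A regular tetrahedron: V=4, E=6, F=4.
Attach a heptagonal pyramid (V=8, E=14, F=8) along a 3-gon: merge 3 vertices and 3 edges, delete both glued faces → V=9, E=17, F=10.
Check: V − E + F = 9 − 17 + 10 = 2.

10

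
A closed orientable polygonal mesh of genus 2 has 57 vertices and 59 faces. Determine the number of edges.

118

For a closed orientable surface of genus 2, χ = 2 − 2·2 = -2.
E = V + F − (-2) = 57 + 59 − (-2) = 118.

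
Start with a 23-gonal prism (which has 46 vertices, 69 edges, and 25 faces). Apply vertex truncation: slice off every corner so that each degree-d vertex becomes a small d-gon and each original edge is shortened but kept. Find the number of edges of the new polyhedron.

207

Truncation replaces each original edge-end by a new vertex, so V′ = 2E = 138.
Each original edge survives, and each old vertex of degree d contributes d new edges; summing degrees gives Σd = 2E, so E′ = E + 2E = 3E = 207.
Each original face survives and each original vertex becomes one new face: F′ = F + V = 71.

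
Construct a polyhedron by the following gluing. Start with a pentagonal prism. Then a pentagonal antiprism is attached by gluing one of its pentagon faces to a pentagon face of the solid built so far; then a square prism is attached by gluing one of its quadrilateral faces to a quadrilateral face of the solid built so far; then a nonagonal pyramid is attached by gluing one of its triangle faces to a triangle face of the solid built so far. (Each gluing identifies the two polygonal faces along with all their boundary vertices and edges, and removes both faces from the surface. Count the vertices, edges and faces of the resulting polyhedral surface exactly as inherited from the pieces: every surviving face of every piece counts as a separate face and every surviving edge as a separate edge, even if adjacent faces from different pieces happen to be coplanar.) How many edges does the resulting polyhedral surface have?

A pentagonal prism: V=10, E=15, F=7.
Attach a pentagonal antiprism (V=10, E=20, F=12) along a 5-gon: merge 5 vertices and 5 edges, delete both glued faces → V=15, E=30, F=17.
Attach a square prism (V=8, E=12, F=6) along a 4-gon: merge 4 vertices and 4 edges, delete both glued faces → V=19, E=38, F=21.
Attach a nonagonal pyramid (V=10, E=18, F=10) along a 3-gon: merge 3 vertices and 3 edges, delete both glued faces → V=26, E=53, F=29.
Check: V − E + F = 26 − 53 + 29 = 2.

53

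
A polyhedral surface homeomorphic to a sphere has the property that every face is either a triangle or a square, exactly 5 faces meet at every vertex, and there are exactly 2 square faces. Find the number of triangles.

Let x be the number of triangles; then F = 2 + x.
Edge–face incidences: 2E = 4·2 + 3·x = 8 + 3x.
Every vertex has degree 5, so 5V = 2E.
Euler: V − E + F = 2 ⇒ (2E)/5 − E + (2 + x) = 2.
Multiply by 10: 2·(2E) − 5·(2E) + 10·(2 + x) = 20, i.e. 20 + 10x − 3·(8 + 3x) = 20.
Collecting terms: x − 4 = 20, so x = 24.
Then 2E = 8 + 3·24 = 80, so E = 40, V = 2E/5 = 16, F = 2 + 24 = 26.

24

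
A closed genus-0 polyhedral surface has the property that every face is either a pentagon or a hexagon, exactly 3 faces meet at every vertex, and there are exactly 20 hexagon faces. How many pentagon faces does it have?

12

Let x be the number of pentagons; then F = 20 + x.
Edge–face incidences: 2E = 6·20 + 5·x = 120 + 5x.
Every vertex has degree 3, so 3V = 2E.
Euler: V − E + F = 2 ⇒ (2E)/3 − E + (20 + x) = 2.
Multiply by 6: 2·(2E) − 3·(2E) + 6·(20 + x) = 12, i.e. 120 + 6x − (120 + 5x) = 12.
Collecting terms: x = 12.
Then 2E = 120 + 5·12 = 180, so E = 90, V = 2E/3 = 60, F = 20 + 12 = 32.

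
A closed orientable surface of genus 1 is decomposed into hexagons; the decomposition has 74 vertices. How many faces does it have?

χ = 2 − 2·1 = 0, and every face is a hexagon so 6F = 2E.
V − E + F = 0 with E = 6F/2 gives 74 − (6/2 − 1)·F = 0, so F = 37 and E = 111.

37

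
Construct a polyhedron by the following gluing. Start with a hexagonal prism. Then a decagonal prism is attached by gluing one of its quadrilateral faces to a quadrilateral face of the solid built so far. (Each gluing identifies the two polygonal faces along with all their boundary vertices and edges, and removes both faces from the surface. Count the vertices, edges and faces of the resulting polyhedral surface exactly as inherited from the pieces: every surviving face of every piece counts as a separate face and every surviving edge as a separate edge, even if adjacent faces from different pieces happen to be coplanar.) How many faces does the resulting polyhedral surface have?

18

A hexagonal prism: V=12, E=18, F=8.
Attach a decagonal prism (V=20, E=30, F=12) along a 4-gon: merge 4 vertices and 4 edges, delete both glued faces → V=28, E=44, F=18.
Check: V − E + F = 28 − 44 + 18 = 2.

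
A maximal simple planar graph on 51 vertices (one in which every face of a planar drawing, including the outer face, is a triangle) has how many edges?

147

In a plane triangulation 3F = 2E and V − E + F = 2, so E = 3V − 6 = 3·51 − 6 = 147.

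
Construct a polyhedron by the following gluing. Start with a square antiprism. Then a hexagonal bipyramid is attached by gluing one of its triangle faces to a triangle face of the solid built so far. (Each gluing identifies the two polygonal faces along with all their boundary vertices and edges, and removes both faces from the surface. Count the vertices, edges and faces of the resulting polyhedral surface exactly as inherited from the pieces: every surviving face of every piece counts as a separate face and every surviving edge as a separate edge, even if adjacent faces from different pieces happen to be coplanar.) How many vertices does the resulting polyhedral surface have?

A square antiprism: V=8, E=16, F=10.
Attach a hexagonal bipyramid (V=8, E=18, F=12) along a 3-gon: merge 3 vertices and 3 edges, delete both glued faces → V=13, E=31, F=20.
Check: V − E + F = 13 − 31 + 20 = 2.

13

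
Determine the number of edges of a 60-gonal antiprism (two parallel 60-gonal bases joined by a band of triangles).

An antiprism on an n-gon has two n-gon caps and 2n triangles: V = 2·60 = 120, E = 4·60 = 240, F = 2·60 + 2 = 122.

240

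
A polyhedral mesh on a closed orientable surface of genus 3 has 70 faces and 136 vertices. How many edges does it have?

210

For a closed orientable surface of genus 3, χ = 2 − 2·3 = -4.
E = V + F − (-4) = 136 + 70 − (-4) = 210.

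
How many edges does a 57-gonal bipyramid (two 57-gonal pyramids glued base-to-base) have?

A bipyramid over an n-gon has 2n triangular faces and n + 2 vertices: V = 57 + 2 = 59, E = 3·57 = 171, F = 2·57 = 114.

171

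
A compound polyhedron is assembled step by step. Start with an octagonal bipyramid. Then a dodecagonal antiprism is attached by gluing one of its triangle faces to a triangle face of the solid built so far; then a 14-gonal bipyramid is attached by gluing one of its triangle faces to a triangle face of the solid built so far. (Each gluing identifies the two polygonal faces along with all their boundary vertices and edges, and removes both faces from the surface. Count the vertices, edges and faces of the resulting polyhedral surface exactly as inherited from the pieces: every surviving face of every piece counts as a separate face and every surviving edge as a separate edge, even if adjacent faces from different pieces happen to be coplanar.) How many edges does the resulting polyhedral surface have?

An octagonal bipyramid: V=10, E=24, F=16.
Attach a dodecagonal antiprism (V=24, E=48, F=26) along a 3-gon: merge 3 vertices and 3 edges, delete both glued faces → V=31, E=69, F=40.
Attach a 14-gonal bipyramid (V=16, E=42, F=28) along a 3-gon: merge 3 vertices and 3 edges, delete both glued faces → V=44, E=108, F=66.
Check: V − E + F = 44 − 108 + 66 = 2.

108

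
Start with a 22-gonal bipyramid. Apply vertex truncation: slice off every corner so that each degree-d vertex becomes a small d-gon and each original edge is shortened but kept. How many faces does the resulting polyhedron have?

68

The base solid has V = 24, E = 66, F = 44.
Truncation replaces each original edge-end by a new vertex, so V′ = 2E = 132.
Each original edge survives, and each old vertex of degree d contributes d new edges; summing degrees gives Σd = 2E, so E′ = E + 2E = 3E = 198.
Each original face survives and each original vertex becomes one new face: F′ = F + V = 68.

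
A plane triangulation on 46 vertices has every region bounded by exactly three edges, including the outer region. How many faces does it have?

88

In a plane triangulation 3F = 2E and V − E + F = 2, so F = 2V − 4 = 2·46 − 4 = 88.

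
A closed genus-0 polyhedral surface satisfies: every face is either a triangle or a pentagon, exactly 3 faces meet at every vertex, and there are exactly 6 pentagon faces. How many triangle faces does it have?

Let x be the number of triangles; then F = 6 + x.
Edge–face incidences: 2E = 5·6 + 3·x = 30 + 3x.
Every vertex has degree 3, so 3V = 2E.
Euler: V − E + F = 2 ⇒ (2E)/3 − E + (6 + x) = 2.
Multiply by 6: 2·(2E) − 3·(2E) + 6·(6 + x) = 12, i.e. 36 + 6x − (30 + 3x) = 12.
Collecting terms: 3x + 6 = 12, so 3x = 6, so x = 2.
Then 2E = 30 + 3·2 = 36, so E = 18, V = 2E/3 = 12, F = 6 + 2 = 8.

2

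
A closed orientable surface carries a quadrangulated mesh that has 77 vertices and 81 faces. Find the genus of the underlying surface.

3

Every face is a square, so 2E = 4·81 = 324, giving E = 162.
χ = V − E + F = 77 − 162 + 81 = -4.
For a closed orientable surface χ = 2 − 2g, so g = (2 − (-4))/2 = 3.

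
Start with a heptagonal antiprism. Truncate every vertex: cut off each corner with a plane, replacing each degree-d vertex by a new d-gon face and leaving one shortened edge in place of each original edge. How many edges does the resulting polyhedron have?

84

The base solid has V = 14, E = 28, F = 16.
Truncation replaces each original edge-end by a new vertex, so V′ = 2E = 56.
Each original edge survives, and each old vertex of degree d contributes d new edges; summing degrees gives Σd = 2E, so E′ = E + 2E = 3E = 84.
Each original face survives and each original vertex becomes one new face: F′ = F + V = 30.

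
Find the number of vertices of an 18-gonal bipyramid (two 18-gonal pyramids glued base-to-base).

A bipyramid over an n-gon has 2n triangular faces and n + 2 vertices: V = 18 + 2 = 20, E = 3·18 = 54, F = 2·18 = 36.

20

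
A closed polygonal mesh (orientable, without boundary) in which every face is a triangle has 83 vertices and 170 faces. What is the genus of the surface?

Every face is a triangle, so 2E = 3·170 = 510, giving E = 255.
χ = V − E + F = 83 − 255 + 170 = -2.
For a closed orientable surface χ = 2 − 2g, so g = (2 − (-2))/2 = 2.

2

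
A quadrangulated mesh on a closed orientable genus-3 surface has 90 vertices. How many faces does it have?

χ = 2 − 2·3 = -4, and every face is a square so 4F = 2E.
V − E + F = -4 with E = 4F/2 gives 90 − (4/2 − 1)·F = -4, so F = 94 and E = 188.

94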